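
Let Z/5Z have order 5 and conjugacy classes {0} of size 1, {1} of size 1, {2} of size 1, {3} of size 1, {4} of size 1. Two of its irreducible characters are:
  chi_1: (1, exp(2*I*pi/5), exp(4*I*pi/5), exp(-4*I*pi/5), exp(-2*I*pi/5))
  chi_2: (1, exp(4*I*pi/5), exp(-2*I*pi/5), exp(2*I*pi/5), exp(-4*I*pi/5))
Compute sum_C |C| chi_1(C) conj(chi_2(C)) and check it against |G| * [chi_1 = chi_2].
Sum = 0; so <chi_1, chi_2> = 0 (distinct irreducibles are orthogonal).

Justification: Compute term by term over conjugacy classes (|C| * chi_1(C) * conj(chi_2(C))):
  1*(1)*conj(1) + 1*(exp(2*I*pi/5))*conj(exp(4*I*pi/5)) + 1*(exp(4*I*pi/5))*conj(exp(-2*I*pi/5)) + 1*(exp(-4*I*pi/5))*conj(exp(2*I*pi/5)) + 1*(exp(-2*I*pi/5))*conj(exp(-4*I*pi/5))
  = (1) + (exp(-2*I*pi/5)) + (exp(-4*I*pi/5)) + (exp(4*I*pi/5)) + (exp(2*I*pi/5))
  = 0.
(Exp terms are combined using exp(i*s)*conj(exp(i*t)) = exp(i*(s-t)), and sums of them are collapsed using the identity that for every m > 1 the m distinct m-th roots of unity sum to 0, e.g. 1 + exp(2*I*pi/3) + exp(-2*I*pi/3) = 0.)
Dividing by |G| = 5 gives 0/5 = 0, matching the row-orthogonality relation <chi_1, chi_2> = [chi_1 = chi_2].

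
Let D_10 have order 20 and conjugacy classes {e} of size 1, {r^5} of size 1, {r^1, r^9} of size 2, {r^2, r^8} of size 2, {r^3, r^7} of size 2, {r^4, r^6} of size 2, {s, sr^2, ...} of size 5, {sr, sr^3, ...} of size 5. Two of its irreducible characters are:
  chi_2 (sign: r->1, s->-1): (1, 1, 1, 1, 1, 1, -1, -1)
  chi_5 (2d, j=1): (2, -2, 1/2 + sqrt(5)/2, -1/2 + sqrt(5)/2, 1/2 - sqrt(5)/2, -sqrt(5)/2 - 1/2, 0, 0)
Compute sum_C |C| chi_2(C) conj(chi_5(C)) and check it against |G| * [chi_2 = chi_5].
Sum = 0; so <chi_2, chi_5> = 0 (distinct irreducibles are orthogonal).

Argument: Compute term by term over conjugacy classes (|C| * chi_2(C) * conj(chi_5(C))):
  1*(1)*conj(2) + 1*(1)*conj(-2) + 2*(1)*conj(1/2 + sqrt(5)/2) + 2*(1)*conj(-1/2 + sqrt(5)/2) + 2*(1)*conj(1/2 - sqrt(5)/2) + 2*(1)*conj(-sqrt(5)/2 - 1/2) + 5*(-1)*conj(0) + 5*(-1)*conj(0)
  = (2) + (-2) + (1 + sqrt(5)) + (-1 + sqrt(5)) + (1 - sqrt(5)) + (-sqrt(5) - 1) + (0) + (0)
  = 0.
Dividing by |G| = 20 gives 0/20 = 0, matching the row-orthogonality relation <chi_2, chi_5> = [chi_2 = chi_5].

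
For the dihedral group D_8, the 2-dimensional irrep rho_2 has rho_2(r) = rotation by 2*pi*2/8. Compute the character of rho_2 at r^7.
chi_{rho_2}(r^7) = 2*cos(2*pi*2*7/8) = 0

Solution. rho_2(r^7) is rotation by angle 2*pi*2*7/8, whose trace is 2*cos(2*pi*2*7/8) = 0.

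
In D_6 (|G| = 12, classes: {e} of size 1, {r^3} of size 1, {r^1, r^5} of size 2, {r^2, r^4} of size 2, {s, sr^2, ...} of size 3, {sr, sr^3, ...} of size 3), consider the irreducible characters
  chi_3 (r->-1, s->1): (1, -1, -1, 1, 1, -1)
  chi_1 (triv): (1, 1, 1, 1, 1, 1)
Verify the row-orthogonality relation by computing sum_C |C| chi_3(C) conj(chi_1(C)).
Sum = 0; so <chi_3, chi_1> = 0 (distinct irreducibles are orthogonal).

Why: Compute term by term over conjugacy classes (|C| * chi_3(C) * conj(chi_1(C))):
  1*(1)*conj(1) + 1*(-1)*conj(1) + 2*(-1)*conj(1) + 2*(1)*conj(1) + 3*(1)*conj(1) + 3*(-1)*conj(1)
  = (1) + (-1) + (-2) + (2) + (3) + (-3)
  = 0.
Dividing by |G| = 12 gives 0/12 = 0, matching the row-orthogonality relation <chi_3, chi_1> = [chi_3 = chi_1].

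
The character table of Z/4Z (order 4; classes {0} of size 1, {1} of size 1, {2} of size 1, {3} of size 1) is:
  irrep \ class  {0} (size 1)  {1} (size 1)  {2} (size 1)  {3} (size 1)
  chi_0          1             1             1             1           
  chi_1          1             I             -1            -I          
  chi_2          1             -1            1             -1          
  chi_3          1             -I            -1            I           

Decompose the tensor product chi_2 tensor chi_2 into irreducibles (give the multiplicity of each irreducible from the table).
chi_2 tensor chi_2 = chi_0 (all other irreducibles have multiplicity 0).

Why: The character of a tensor product is the pointwise product (chi_2 * chi_2)(C) = chi_2(C) * chi_2(C):
  {0}: (1)*(1), {1}: (-1)*(-1), {2}: (1)*(1), {3}: (-1)*(-1)
so (chi_2 * chi_2) takes values
  {0} -> 1, {1} -> 1, {2} -> 1, {3} -> 1.
Now take the inner product of this character with each irreducible chi from the table, <chi_2*chi_2, chi> = (1/4) sum_C |C| (chi_2*chi_2)(C) conj(chi(C)):
  <chi_2*chi_2, chi_0> = (1/4)[1*(1)*conj(1) + 1*(1)*conj(1) + 1*(1)*conj(1) + 1*(1)*conj(1)]
      = (1/4)[(1) + (1) + (1) + (1)] = 4/4 = 1
  <chi_2*chi_2, chi_1> = (1/4)[1*(1)*conj(1) + 1*(1)*conj(I) + 1*(1)*conj(-1) + 1*(1)*conj(-I)]
      = (1/4)[(1) + (-I) + (-1) + (I)] = 0/4 = 0
  <chi_2*chi_2, chi_2> = (1/4)[1*(1)*conj(1) + 1*(1)*conj(-1) + 1*(1)*conj(1) + 1*(1)*conj(-1)]
      = (1/4)[(1) + (-1) + (1) + (-1)] = 0/4 = 0
  <chi_2*chi_2, chi_3> = (1/4)[1*(1)*conj(1) + 1*(1)*conj(-I) + 1*(1)*conj(-1) + 1*(1)*conj(I)]
      = (1/4)[(1) + (I) + (-1) + (-I)] = 0/4 = 0
(Exp terms are combined using exp(i*s)*conj(exp(i*t)) = exp(i*(s-t)), and sums of them are collapsed using the identity that for every m > 1 the m distinct m-th roots of unity sum to 0, e.g. 1 + exp(2*I*pi/3) + exp(-2*I*pi/3) = 0.)
Hence the multiplicities are chi_0: 1. Dimension check: dim(chi_2)*dim(chi_2) = 1*1 = 1 and sum (mult * dim) = 1*1 = 1.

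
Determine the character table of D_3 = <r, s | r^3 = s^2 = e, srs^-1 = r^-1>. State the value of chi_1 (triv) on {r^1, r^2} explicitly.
Conjugacy classes: {e} of size 1, {r^1, r^2} of size 2, {s, sr, ..., sr^2} of size 3.
Character table:
  irrep \ class              {e} (size 1)  {r^1, r^2} (size 2)  {s, sr, ..., sr^2} (size 3)
  chi_1 (triv)               1             1                    1                          
  chi_2 (sign: r->1, s->-1)  1             1                    -1                         
  chi_3 (2d, j=1)            2             -1                   0                          

Spot check: chi_1 (triv) on {r^1, r^2} = 1.

D_3 has order 2*3 = 6 with 3 conjugacy classes, hence 3 irreducibles. Sum of squared dims 1 + 1 + 4 = 6 = |G|. Linear characters come from the abelianisation; the 2-dimensional irreps have character r^k -> 2*cos(2*pi*j*k/3), reflections -> 0.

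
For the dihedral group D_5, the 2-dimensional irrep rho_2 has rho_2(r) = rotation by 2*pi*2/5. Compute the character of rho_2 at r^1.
chi_{rho_2}(r^1) = 2*cos(2*pi*2*1/5) = -sqrt(5)/2 - 1/2

Argument: rho_2(r^1) is rotation by angle 2*pi*2*1/5, whose trace is 2*cos(2*pi*2*1/5) = -sqrt(5)/2 - 1/2.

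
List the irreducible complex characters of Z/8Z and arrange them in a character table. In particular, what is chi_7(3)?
Character table of Z/8Z (irreps indexed chi_0,...,chi_7 with chi_k(m) = zeta_8^(k*m), zeta_8 = exp(2*pi*i/8)):
  irrep \ class  {0} (size 1)  {1} (size 1)    {2} (size 1)  {3} (size 1)    {4} (size 1)  {5} (size 1)    {6} (size 1)  {7} (size 1)  
  chi_0          1             1               1             1               1             1               1             1             
  chi_1          1             exp(I*pi/4)     I             exp(3*I*pi/4)   -1            exp(-3*I*pi/4)  -I            exp(-I*pi/4)  
  chi_2          1             I               -1            -I              1             I               -1            -I            
  chi_3          1             exp(3*I*pi/4)   -I            exp(I*pi/4)     -1            exp(-I*pi/4)    I             exp(-3*I*pi/4)
  chi_4          1             -1              1             -1              1             -1              1             -1            
  chi_5          1             exp(-3*I*pi/4)  I             exp(-I*pi/4)    -1            exp(I*pi/4)     -I            exp(3*I*pi/4) 
  chi_6          1             -I              -1            I               1             -I              -1            I             
  chi_7          1             exp(-I*pi/4)    -I            exp(-3*I*pi/4)  -1            exp(3*I*pi/4)   I             exp(I*pi/4)   

Spot check: chi_7(3) = zeta_8^(7*3) = zeta_8^21 = exp(-3*I*pi/4).

Argument: Z/8Z is abelian, so all 8 irreducible complex representations are 1-dimensional. They are given by chi_k(m) = zeta_8^(k*m) for k = 0,...,7. Row orthogonality: sum_m chi_k(m) conj(chi_l(m)) = 8 * [k = l].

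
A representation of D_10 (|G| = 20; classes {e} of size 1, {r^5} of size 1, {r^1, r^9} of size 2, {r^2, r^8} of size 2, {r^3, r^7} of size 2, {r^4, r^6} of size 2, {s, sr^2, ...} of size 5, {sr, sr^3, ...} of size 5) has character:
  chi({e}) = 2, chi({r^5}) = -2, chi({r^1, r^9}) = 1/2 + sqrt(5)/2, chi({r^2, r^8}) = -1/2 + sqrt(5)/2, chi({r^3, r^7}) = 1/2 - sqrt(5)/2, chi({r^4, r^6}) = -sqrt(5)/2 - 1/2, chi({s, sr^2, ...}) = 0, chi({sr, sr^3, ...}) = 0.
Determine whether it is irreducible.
Irreducible: <chi, chi> = 1.

Derivation: <chi, chi> = (1/|G|) sum_C |C| * |chi(C)|^2 = (1/20)[1*|2|^2 + 1*|-2|^2 + 2*|1/2 + sqrt(5)/2|^2 + 2*|-1/2 + sqrt(5)/2|^2 + 2*|1/2 - sqrt(5)/2|^2 + 2*|-sqrt(5)/2 - 1/2|^2 + 5*|0|^2 + 5*|0|^2]
  = (1/20)[(4) + (4) + (sqrt(5) + 3) + (3 - sqrt(5)) + (3 - sqrt(5)) + (sqrt(5) + 3) + (0) + (0)] = 20/20 = 1.
A character is irreducible iff <chi, chi> = 1, so this representation is irreducible.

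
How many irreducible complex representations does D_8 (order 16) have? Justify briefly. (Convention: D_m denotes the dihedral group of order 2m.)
7

Argument: The number of irreducible complex representations of a finite group equals its number of conjugacy classes. D_8 has 7 conjugacy classes (n/2 + 3 for n even), so D_8 (order 16) has exactly 7 irreducible complex representations.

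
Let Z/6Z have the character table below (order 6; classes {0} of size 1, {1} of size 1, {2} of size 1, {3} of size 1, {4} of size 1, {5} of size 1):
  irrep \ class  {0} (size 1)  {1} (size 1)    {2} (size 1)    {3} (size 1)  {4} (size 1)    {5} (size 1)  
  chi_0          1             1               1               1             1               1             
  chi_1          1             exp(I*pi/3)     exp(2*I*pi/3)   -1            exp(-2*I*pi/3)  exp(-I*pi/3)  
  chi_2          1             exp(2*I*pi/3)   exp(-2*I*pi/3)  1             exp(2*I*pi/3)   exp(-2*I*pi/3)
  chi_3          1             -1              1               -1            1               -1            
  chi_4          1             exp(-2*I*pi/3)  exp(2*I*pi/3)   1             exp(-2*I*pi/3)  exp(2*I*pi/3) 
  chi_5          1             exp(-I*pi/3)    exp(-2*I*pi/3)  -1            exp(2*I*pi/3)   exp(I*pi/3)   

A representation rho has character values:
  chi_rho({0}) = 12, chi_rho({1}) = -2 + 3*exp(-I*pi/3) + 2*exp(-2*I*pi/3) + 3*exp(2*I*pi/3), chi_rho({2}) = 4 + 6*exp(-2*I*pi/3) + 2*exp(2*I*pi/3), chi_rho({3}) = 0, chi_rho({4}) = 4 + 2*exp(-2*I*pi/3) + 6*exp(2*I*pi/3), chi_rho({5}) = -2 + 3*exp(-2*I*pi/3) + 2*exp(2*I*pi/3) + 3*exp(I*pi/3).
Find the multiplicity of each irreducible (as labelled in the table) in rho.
Multiplicities: chi_0: 1, chi_1: 0, chi_2: 3, chi_3: 3, chi_4: 2, chi_5: 3.

Justification: Use <chi_rho, chi> = (1/|G|) sum_C |C| * chi_rho(C) * conj(chi(C)) with |G| = 6 for each irreducible chi in the table:
  <chi_rho, chi_0> = (1/6)[1*(12)*conj(1) + 1*(-2 + 3*exp(-I*pi/3) + 2*exp(-2*I*pi/3) + 3*exp(2*I*pi/3))*conj(1) + 1*(4 + 6*exp(-2*I*pi/3) + 2*exp(2*I*pi/3))*conj(1) + 1*(0)*conj(1) + 1*(4 + 2*exp(-2*I*pi/3) + 6*exp(2*I*pi/3))*conj(1) + 1*(-2 + 3*exp(-2*I*pi/3) + 2*exp(2*I*pi/3) + 3*exp(I*pi/3))*conj(1)]
      = (1/6)[(12) + (-2 + 3*exp(-I*pi/3) + 2*exp(-2*I*pi/3) + 3*exp(2*I*pi/3)) + (4 + 6*exp(-2*I*pi/3) + 2*exp(2*I*pi/3)) + (0) + (4 + 2*exp(-2*I*pi/3) + 6*exp(2*I*pi/3)) + (-2 + 3*exp(-2*I*pi/3) + 2*exp(2*I*pi/3) + 3*exp(I*pi/3))] = 6/6 = 1
  <chi_rho, chi_1> = (1/6)[1*(12)*conj(1) + 1*(-2 + 3*exp(-I*pi/3) + 2*exp(-2*I*pi/3) + 3*exp(2*I*pi/3))*conj(exp(I*pi/3)) + 1*(4 + 6*exp(-2*I*pi/3) + 2*exp(2*I*pi/3))*conj(exp(2*I*pi/3)) + 1*(0)*conj(-1) + 1*(4 + 2*exp(-2*I*pi/3) + 6*exp(2*I*pi/3))*conj(exp(-2*I*pi/3)) + 1*(-2 + 3*exp(-2*I*pi/3) + 2*exp(2*I*pi/3) + 3*exp(I*pi/3))*conj(exp(-I*pi/3))]
      = (1/6)[(12) + (-2 + 3*exp(-2*I*pi/3) - 2*exp(-I*pi/3) + 3*exp(I*pi/3)) + (2 + 4*exp(-2*I*pi/3) + 6*exp(2*I*pi/3)) + (0) + (2 + 6*exp(-2*I*pi/3) + 4*exp(2*I*pi/3)) + (-2 + 3*exp(-I*pi/3) - 2*exp(I*pi/3) + 3*exp(2*I*pi/3))] = 0/6 = 0
  <chi_rho, chi_2> = (1/6)[1*(12)*conj(1) + 1*(-2 + 3*exp(-I*pi/3) + 2*exp(-2*I*pi/3) + 3*exp(2*I*pi/3))*conj(exp(2*I*pi/3)) + 1*(4 + 6*exp(-2*I*pi/3) + 2*exp(2*I*pi/3))*conj(exp(-2*I*pi/3)) + 1*(0)*conj(1) + 1*(4 + 2*exp(-2*I*pi/3) + 6*exp(2*I*pi/3))*conj(exp(2*I*pi/3)) + 1*(-2 + 3*exp(-2*I*pi/3) + 2*exp(2*I*pi/3) + 3*exp(I*pi/3))*conj(exp(-2*I*pi/3))]
      = (1/6)[(12) + (2*exp(2*I*pi/3) - 2*exp(-2*I*pi/3)) + (6 + 2*exp(-2*I*pi/3) + 4*exp(2*I*pi/3)) + (0) + (6 + 4*exp(-2*I*pi/3) + 2*exp(2*I*pi/3)) + (2*exp(-2*I*pi/3) - 2*exp(2*I*pi/3))] = 18/6 = 3
  <chi_rho, chi_3> = (1/6)[1*(12)*conj(1) + 1*(-2 + 3*exp(-I*pi/3) + 2*exp(-2*I*pi/3) + 3*exp(2*I*pi/3))*conj(-1) + 1*(4 + 6*exp(-2*I*pi/3) + 2*exp(2*I*pi/3))*conj(1) + 1*(0)*conj(-1) + 1*(4 + 2*exp(-2*I*pi/3) + 6*exp(2*I*pi/3))*conj(1) + 1*(-2 + 3*exp(-2*I*pi/3) + 2*exp(2*I*pi/3) + 3*exp(I*pi/3))*conj(-1)]
      = (1/6)[(12) + (2 - 3*exp(2*I*pi/3) - 2*exp(-2*I*pi/3) - 3*exp(-I*pi/3)) + (4 + 6*exp(-2*I*pi/3) + 2*exp(2*I*pi/3)) + (0) + (4 + 2*exp(-2*I*pi/3) + 6*exp(2*I*pi/3)) + (2 - 3*exp(I*pi/3) - 2*exp(2*I*pi/3) - 3*exp(-2*I*pi/3))] = 18/6 = 3
  <chi_rho, chi_4> = (1/6)[1*(12)*conj(1) + 1*(-2 + 3*exp(-I*pi/3) + 2*exp(-2*I*pi/3) + 3*exp(2*I*pi/3))*conj(exp(-2*I*pi/3)) + 1*(4 + 6*exp(-2*I*pi/3) + 2*exp(2*I*pi/3))*conj(exp(2*I*pi/3)) + 1*(0)*conj(1) + 1*(4 + 2*exp(-2*I*pi/3) + 6*exp(2*I*pi/3))*conj(exp(-2*I*pi/3)) + 1*(-2 + 3*exp(-2*I*pi/3) + 2*exp(2*I*pi/3) + 3*exp(I*pi/3))*conj(exp(2*I*pi/3))]
      = (1/6)[(12) + (2 + 3*exp(-2*I*pi/3) - 2*exp(2*I*pi/3) + 3*exp(I*pi/3)) + (2 + 4*exp(-2*I*pi/3) + 6*exp(2*I*pi/3)) + (0) + (2 + 6*exp(-2*I*pi/3) + 4*exp(2*I*pi/3)) + (2 + 3*exp(-I*pi/3) - 2*exp(-2*I*pi/3) + 3*exp(2*I*pi/3))] = 12/6 = 2
  <chi_rho, chi_5> = (1/6)[1*(12)*conj(1) + 1*(-2 + 3*exp(-I*pi/3) + 2*exp(-2*I*pi/3) + 3*exp(2*I*pi/3))*conj(exp(-I*pi/3)) + 1*(4 + 6*exp(-2*I*pi/3) + 2*exp(2*I*pi/3))*conj(exp(-2*I*pi/3)) + 1*(0)*conj(-1) + 1*(4 + 2*exp(-2*I*pi/3) + 6*exp(2*I*pi/3))*conj(exp(2*I*pi/3)) + 1*(-2 + 3*exp(-2*I*pi/3) + 2*exp(2*I*pi/3) + 3*exp(I*pi/3))*conj(exp(I*pi/3))]
      = (1/6)[(12) + (-2*exp(I*pi/3) + 2*exp(-I*pi/3)) + (6 + 2*exp(-2*I*pi/3) + 4*exp(2*I*pi/3)) + (0) + (6 + 4*exp(-2*I*pi/3) + 2*exp(2*I*pi/3)) + (-2*exp(-I*pi/3) + 2*exp(I*pi/3))] = 18/6 = 3
(Exp terms are combined using exp(i*s)*conj(exp(i*t)) = exp(i*(s-t)), and sums of them are collapsed using the identity that for every m > 1 the m distinct m-th roots of unity sum to 0, e.g. 1 + exp(2*I*pi/3) + exp(-2*I*pi/3) = 0.)
Dimension check: dim(rho) = sum (mult * dim) = 1*1 + 0*1 + 3*1 + 3*1 + 2*1 + 3*1 = 12 = chi_rho(e) = 12.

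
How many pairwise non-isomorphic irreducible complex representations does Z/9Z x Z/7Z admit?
63

Why: The number of irreducible complex representations of a finite group equals its number of conjugacy classes. Z/9Z x Z/7Z is abelian of order 63, so every element is its own conjugacy class: 63 classes, so Z/9Z x Z/7Z (order 63) has exactly 63 irreducible complex representations.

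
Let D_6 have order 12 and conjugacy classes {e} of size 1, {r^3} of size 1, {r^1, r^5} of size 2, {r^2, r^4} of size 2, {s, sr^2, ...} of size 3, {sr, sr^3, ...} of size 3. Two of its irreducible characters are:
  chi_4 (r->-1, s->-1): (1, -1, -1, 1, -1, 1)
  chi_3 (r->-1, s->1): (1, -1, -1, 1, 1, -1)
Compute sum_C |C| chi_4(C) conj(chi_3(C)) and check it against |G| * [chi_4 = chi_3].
Sum = 0; so <chi_4, chi_3> = 0 (distinct irreducibles are orthogonal).

Derivation: Compute term by term over conjugacy classes (|C| * chi_4(C) * conj(chi_3(C))):
  1*(1)*conj(1) + 1*(-1)*conj(-1) + 2*(-1)*conj(-1) + 2*(1)*conj(1) + 3*(-1)*conj(1) + 3*(1)*conj(-1)
  = (1) + (1) + (2) + (2) + (-3) + (-3)
  = 0.
Dividing by |G| = 12 gives 0/12 = 0, matching the row-orthogonality relation <chi_4, chi_3> = [chi_4 = chi_3].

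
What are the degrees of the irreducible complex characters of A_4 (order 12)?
Dimensions: 1, 1, 1, 3

Reasoning: There are 4 irreducibles (= number of conjugacy classes). Their dimensions d_i satisfy sum d_i^2 = |G| = 12: 1 + 1 + 1 + 9 = 12.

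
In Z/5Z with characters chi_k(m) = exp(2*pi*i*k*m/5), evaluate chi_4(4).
chi_4(4) = zeta_5^16 = exp(2*I*pi/5)

chi_4(4) = zeta_5^(4*4) = zeta_5^16. Since zeta_5^5 = 1, this equals zeta_5^1 = exp(2*pi*i*1/5) = exp(2*I*pi/5).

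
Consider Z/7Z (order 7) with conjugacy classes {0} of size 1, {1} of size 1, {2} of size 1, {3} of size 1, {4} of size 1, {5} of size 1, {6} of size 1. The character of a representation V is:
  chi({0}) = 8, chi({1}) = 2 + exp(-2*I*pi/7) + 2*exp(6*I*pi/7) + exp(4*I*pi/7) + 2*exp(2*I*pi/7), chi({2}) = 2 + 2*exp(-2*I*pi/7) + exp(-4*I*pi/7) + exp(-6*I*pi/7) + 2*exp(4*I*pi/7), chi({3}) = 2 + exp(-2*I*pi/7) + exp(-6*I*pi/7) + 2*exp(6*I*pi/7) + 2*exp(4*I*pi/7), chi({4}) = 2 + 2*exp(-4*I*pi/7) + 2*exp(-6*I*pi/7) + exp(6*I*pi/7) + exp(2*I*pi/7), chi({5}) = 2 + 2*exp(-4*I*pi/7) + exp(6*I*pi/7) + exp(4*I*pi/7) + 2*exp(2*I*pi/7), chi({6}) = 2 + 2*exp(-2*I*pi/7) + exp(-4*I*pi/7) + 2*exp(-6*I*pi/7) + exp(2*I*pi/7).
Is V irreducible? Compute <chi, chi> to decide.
Not irreducible (reducible): <chi, chi> = 14 > 1.

<chi, chi> = (1/|G|) sum_C |C| * |chi(C)|^2 = (1/7)[1*|8|^2 + 1*|2 + exp(-2*I*pi/7) + 2*exp(6*I*pi/7) + exp(4*I*pi/7) + 2*exp(2*I*pi/7)|^2 + 1*|2 + 2*exp(-2*I*pi/7) + exp(-4*I*pi/7) + exp(-6*I*pi/7) + 2*exp(4*I*pi/7)|^2 + 1*|2 + exp(-2*I*pi/7) + exp(-6*I*pi/7) + 2*exp(6*I*pi/7) + 2*exp(4*I*pi/7)|^2 + 1*|2 + 2*exp(-4*I*pi/7) + 2*exp(-6*I*pi/7) + exp(6*I*pi/7) + exp(2*I*pi/7)|^2 + 1*|2 + 2*exp(-4*I*pi/7) + exp(6*I*pi/7) + exp(4*I*pi/7) + 2*exp(2*I*pi/7)|^2 + 1*|2 + 2*exp(-2*I*pi/7) + exp(-4*I*pi/7) + 2*exp(-6*I*pi/7) + exp(2*I*pi/7)|^2]
  = (1/7)[(64) + (14 + 10*exp(-2*I*pi/7) + 8*exp(-4*I*pi/7) + 7*exp(-6*I*pi/7) + 7*exp(6*I*pi/7) + 8*exp(4*I*pi/7) + 10*exp(2*I*pi/7)) + (14 + 10*exp(-4*I*pi/7) + 7*exp(-2*I*pi/7) + 8*exp(-6*I*pi/7) + 8*exp(6*I*pi/7) + 7*exp(2*I*pi/7) + 10*exp(4*I*pi/7)) + (14 + 7*exp(-4*I*pi/7) + 8*exp(-2*I*pi/7) + 10*exp(-6*I*pi/7) + 10*exp(6*I*pi/7) + 8*exp(2*I*pi/7) + 7*exp(4*I*pi/7)) + (14 + 7*exp(-4*I*pi/7) + 8*exp(-2*I*pi/7) + 10*exp(-6*I*pi/7) + 10*exp(6*I*pi/7) + 8*exp(2*I*pi/7) + 7*exp(4*I*pi/7)) + (14 + 10*exp(-4*I*pi/7) + 7*exp(-2*I*pi/7) + 8*exp(-6*I*pi/7) + 8*exp(6*I*pi/7) + 7*exp(2*I*pi/7) + 10*exp(4*I*pi/7)) + (14 + 10*exp(-2*I*pi/7) + 8*exp(-4*I*pi/7) + 7*exp(-6*I*pi/7) + 7*exp(6*I*pi/7) + 8*exp(4*I*pi/7) + 10*exp(2*I*pi/7))] = 98/7 = 14.
(Exp terms are combined using exp(i*s)*conj(exp(i*t)) = exp(i*(s-t)), and sums of them are collapsed using the identity that for every m > 1 the m distinct m-th roots of unity sum to 0, e.g. 1 + exp(2*I*pi/3) + exp(-2*I*pi/3) = 0.)
A character is irreducible iff <chi, chi> = 1, so this representation is reducible.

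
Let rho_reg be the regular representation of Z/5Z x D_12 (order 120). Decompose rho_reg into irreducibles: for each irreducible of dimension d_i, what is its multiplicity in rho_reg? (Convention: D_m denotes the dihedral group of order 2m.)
Each irreducible V_i of dimension d_i appears with multiplicity d_i, i.e. rho_reg = (direct sum over all irreducibles V_i) d_i V_i. The irreducible dimensions for Z/5Z x D_12 are 1, 1, 1, 1, 1, 1, 1, 1, 1, 1, 1, 1, 1, 1, 1, 1, 1, 1, 1, 1, 2, 2, 2, 2, 2, 2, 2, 2, 2, 2, 2, 2, 2, 2, 2, 2, 2, 2, 2, 2, 2, 2, 2, 2, 2: 20 irreducibles of dimension 1, each with multiplicity 1; 25 irreducibles of dimension 2, each with multiplicity 2. Total dimension 20*1*1 + 25*2*2 = 120 = |G|.

General theorem: in the regular representation of a finite group G, each irreducible appears with multiplicity equal to its dimension. Check: dim(rho_reg) = sum d_i^2 = 1 + 1 + 1 + 1 + 1 + 1 + 1 + 1 + 1 + 1 + 1 + 1 + 1 + 1 + 1 + 1 + 1 + 1 + 1 + 1 + 4 + 4 + 4 + 4 + 4 + 4 + 4 + 4 + 4 + 4 + 4 + 4 + 4 + 4 + 4 + 4 + 4 + 4 + 4 + 4 + 4 + 4 + 4 + 4 + 4 = 120 = |G|.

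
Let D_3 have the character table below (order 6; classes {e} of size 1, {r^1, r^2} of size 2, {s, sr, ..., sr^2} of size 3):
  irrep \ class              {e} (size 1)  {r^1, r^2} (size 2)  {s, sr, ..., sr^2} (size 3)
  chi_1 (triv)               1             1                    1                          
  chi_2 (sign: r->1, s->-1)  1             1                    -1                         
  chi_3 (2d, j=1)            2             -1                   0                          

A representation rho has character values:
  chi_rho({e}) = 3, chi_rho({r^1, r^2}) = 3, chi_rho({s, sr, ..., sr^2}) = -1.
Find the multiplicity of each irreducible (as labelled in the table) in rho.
Multiplicities: chi_1: 1, chi_2: 2, chi_3: 0.

Details: Use <chi_rho, chi> = (1/|G|) sum_C |C| * chi_rho(C) * conj(chi(C)) with |G| = 6 for each irreducible chi in the table:
  <chi_rho, chi_1> = (1/6)[1*(3)*conj(1) + 2*(3)*conj(1) + 3*(-1)*conj(1)]
      = (1/6)[(3) + (6) + (-3)] = 6/6 = 1
  <chi_rho, chi_2> = (1/6)[1*(3)*conj(1) + 2*(3)*conj(1) + 3*(-1)*conj(-1)]
      = (1/6)[(3) + (6) + (3)] = 12/6 = 2
  <chi_rho, chi_3> = (1/6)[1*(3)*conj(2) + 2*(3)*conj(-1) + 3*(-1)*conj(0)]
      = (1/6)[(6) + (-6) + (0)] = 0/6 = 0
Dimension check: dim(rho) = sum (mult * dim) = 1*1 + 2*1 + 0*2 = 3 = chi_rho(e) = 3.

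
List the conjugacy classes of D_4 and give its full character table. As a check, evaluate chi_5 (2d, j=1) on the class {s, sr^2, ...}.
Conjugacy classes: {e} of size 1, {r^2} of size 1, {r^1, r^3} of size 2, {s, sr^2, ...} of size 2, {sr, sr^3, ...} of size 2.
Character table:
  irrep \ class              {e} (size 1)  {r^2} (size 1)  {r^1, r^3} (size 2)  {s, sr^2, ...} (size 2)  {sr, sr^3, ...} (size 2)
  chi_1 (triv)               1             1               1                    1                        1                       
  chi_2 (sign: r->1, s->-1)  1             1               1                    -1                       -1                      
  chi_3 (r->-1, s->1)        1             1               -1                   1                        -1                      
  chi_4 (r->-1, s->-1)       1             1               -1                   -1                       1                       
  chi_5 (2d, j=1)            2             -2              0                    0                        0                       

Spot check: chi_5 (2d, j=1) on {s, sr^2, ...} = 0.

D_4 has order 2*4 = 8 with 5 conjugacy classes, hence 5 irreducibles. Sum of squared dims 1 + 1 + 1 + 1 + 4 = 8 = |G|. Linear characters come from the abelianisation; the 2-dimensional irreps have character r^k -> 2*cos(2*pi*j*k/4), reflections -> 0.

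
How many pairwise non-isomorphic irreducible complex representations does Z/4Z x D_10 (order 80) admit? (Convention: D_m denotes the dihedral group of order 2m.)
32

Reasoning: The number of irreducible complex representations of a finite group equals its number of conjugacy classes. For a direct product, #classes(G x H) = #classes(G) * #classes(H). Z/4Z has 4 classes (abelian), D_10 has 8 classes, so 4 * 8 = 32, so Z/4Z x D_10 (order 80) has exactly 32 irreducible complex representations.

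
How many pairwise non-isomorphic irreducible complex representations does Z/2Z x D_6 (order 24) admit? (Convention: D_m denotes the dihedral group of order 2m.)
12

Explanation: The number of irreducible complex representations of a finite group equals its number of conjugacy classes. For a direct product, #classes(G x H) = #classes(G) * #classes(H). Z/2Z has 2 classes (abelian), D_6 has 6 classes, so 2 * 6 = 12, so Z/2Z x D_6 (order 24) has exactly 12 irreducible complex representations.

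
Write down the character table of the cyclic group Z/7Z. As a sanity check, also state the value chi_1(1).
Character table of Z/7Z (irreps indexed chi_0,...,chi_6 with chi_k(m) = zeta_7^(k*m), zeta_7 = exp(2*pi*i/7)):
  irrep \ class  {0} (size 1)  {1} (size 1)    {2} (size 1)    {3} (size 1)    {4} (size 1)    {5} (size 1)    {6} (size 1)  
  chi_0          1             1               1               1               1               1               1             
  chi_1          1             exp(2*I*pi/7)   exp(4*I*pi/7)   exp(6*I*pi/7)   exp(-6*I*pi/7)  exp(-4*I*pi/7)  exp(-2*I*pi/7)
  chi_2          1             exp(4*I*pi/7)   exp(-6*I*pi/7)  exp(-2*I*pi/7)  exp(2*I*pi/7)   exp(6*I*pi/7)   exp(-4*I*pi/7)
  chi_3          1             exp(6*I*pi/7)   exp(-2*I*pi/7)  exp(4*I*pi/7)   exp(-4*I*pi/7)  exp(2*I*pi/7)   exp(-6*I*pi/7)
  chi_4          1             exp(-6*I*pi/7)  exp(2*I*pi/7)   exp(-4*I*pi/7)  exp(4*I*pi/7)   exp(-2*I*pi/7)  exp(6*I*pi/7) 
  chi_5          1             exp(-4*I*pi/7)  exp(6*I*pi/7)   exp(2*I*pi/7)   exp(-2*I*pi/7)  exp(-6*I*pi/7)  exp(4*I*pi/7) 
  chi_6          1             exp(-2*I*pi/7)  exp(-4*I*pi/7)  exp(-6*I*pi/7)  exp(6*I*pi/7)   exp(4*I*pi/7)   exp(2*I*pi/7) 

Spot check: chi_1(1) = zeta_7^(1*1) = zeta_7^1 = exp(2*I*pi/7).

Solution. Z/7Z is abelian, so all 7 irreducible complex representations are 1-dimensional. They are given by chi_k(m) = zeta_7^(k*m) for k = 0,...,6. Row orthogonality: sum_m chi_k(m) conj(chi_l(m)) = 7 * [k = l].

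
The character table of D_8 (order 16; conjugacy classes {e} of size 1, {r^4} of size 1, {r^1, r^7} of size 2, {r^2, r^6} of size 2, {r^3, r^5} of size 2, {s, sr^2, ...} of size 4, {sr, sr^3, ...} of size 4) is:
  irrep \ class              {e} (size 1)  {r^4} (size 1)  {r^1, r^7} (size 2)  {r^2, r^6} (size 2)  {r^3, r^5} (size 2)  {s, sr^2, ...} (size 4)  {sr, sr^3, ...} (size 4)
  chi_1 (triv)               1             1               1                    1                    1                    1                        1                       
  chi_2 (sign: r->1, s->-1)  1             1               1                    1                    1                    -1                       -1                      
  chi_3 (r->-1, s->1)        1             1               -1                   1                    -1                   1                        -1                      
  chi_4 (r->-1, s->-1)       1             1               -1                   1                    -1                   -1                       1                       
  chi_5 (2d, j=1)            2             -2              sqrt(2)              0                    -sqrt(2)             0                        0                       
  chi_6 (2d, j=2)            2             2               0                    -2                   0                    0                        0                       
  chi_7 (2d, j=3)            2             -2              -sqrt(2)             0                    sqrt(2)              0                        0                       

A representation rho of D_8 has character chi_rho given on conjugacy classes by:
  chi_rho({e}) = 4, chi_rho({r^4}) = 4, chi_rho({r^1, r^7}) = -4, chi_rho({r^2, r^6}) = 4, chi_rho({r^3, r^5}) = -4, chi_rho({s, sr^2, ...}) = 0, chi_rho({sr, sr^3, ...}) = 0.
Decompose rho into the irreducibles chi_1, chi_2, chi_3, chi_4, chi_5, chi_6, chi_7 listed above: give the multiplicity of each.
Multiplicities: chi_1: 0, chi_2: 0, chi_3: 2, chi_4: 2, chi_5: 0, chi_6: 0, chi_7: 0.

Details: Use <chi_rho, chi> = (1/|G|) sum_C |C| * chi_rho(C) * conj(chi(C)) with |G| = 16 for each irreducible chi in the table:
  <chi_rho, chi_1> = (1/16)[1*(4)*conj(1) + 1*(4)*conj(1) + 2*(-4)*conj(1) + 2*(4)*conj(1) + 2*(-4)*conj(1) + 4*(0)*conj(1) + 4*(0)*conj(1)]
      = (1/16)[(4) + (4) + (-8) + (8) + (-8) + (0) + (0)] = 0/16 = 0
  <chi_rho, chi_2> = (1/16)[1*(4)*conj(1) + 1*(4)*conj(1) + 2*(-4)*conj(1) + 2*(4)*conj(1) + 2*(-4)*conj(1) + 4*(0)*conj(-1) + 4*(0)*conj(-1)]
      = (1/16)[(4) + (4) + (-8) + (8) + (-8) + (0) + (0)] = 0/16 = 0
  <chi_rho, chi_3> = (1/16)[1*(4)*conj(1) + 1*(4)*conj(1) + 2*(-4)*conj(-1) + 2*(4)*conj(1) + 2*(-4)*conj(-1) + 4*(0)*conj(1) + 4*(0)*conj(-1)]
      = (1/16)[(4) + (4) + (8) + (8) + (8) + (0) + (0)] = 32/16 = 2
  <chi_rho, chi_4> = (1/16)[1*(4)*conj(1) + 1*(4)*conj(1) + 2*(-4)*conj(-1) + 2*(4)*conj(1) + 2*(-4)*conj(-1) + 4*(0)*conj(-1) + 4*(0)*conj(1)]
      = (1/16)[(4) + (4) + (8) + (8) + (8) + (0) + (0)] = 32/16 = 2
  <chi_rho, chi_5> = (1/16)[1*(4)*conj(2) + 1*(4)*conj(-2) + 2*(-4)*conj(sqrt(2)) + 2*(4)*conj(0) + 2*(-4)*conj(-sqrt(2)) + 4*(0)*conj(0) + 4*(0)*conj(0)]
      = (1/16)[(8) + (-8) + (-8*sqrt(2)) + (0) + (8*sqrt(2)) + (0) + (0)] = 0/16 = 0
  <chi_rho, chi_6> = (1/16)[1*(4)*conj(2) + 1*(4)*conj(2) + 2*(-4)*conj(0) + 2*(4)*conj(-2) + 2*(-4)*conj(0) + 4*(0)*conj(0) + 4*(0)*conj(0)]
      = (1/16)[(8) + (8) + (0) + (-16) + (0) + (0) + (0)] = 0/16 = 0
  <chi_rho, chi_7> = (1/16)[1*(4)*conj(2) + 1*(4)*conj(-2) + 2*(-4)*conj(-sqrt(2)) + 2*(4)*conj(0) + 2*(-4)*conj(sqrt(2)) + 4*(0)*conj(0) + 4*(0)*conj(0)]
      = (1/16)[(8) + (-8) + (8*sqrt(2)) + (0) + (-8*sqrt(2)) + (0) + (0)] = 0/16 = 0
Dimension check: dim(rho) = sum (mult * dim) = 0*1 + 0*1 + 2*1 + 2*1 + 0*2 + 0*2 + 0*2 = 4 = chi_rho(e) = 4.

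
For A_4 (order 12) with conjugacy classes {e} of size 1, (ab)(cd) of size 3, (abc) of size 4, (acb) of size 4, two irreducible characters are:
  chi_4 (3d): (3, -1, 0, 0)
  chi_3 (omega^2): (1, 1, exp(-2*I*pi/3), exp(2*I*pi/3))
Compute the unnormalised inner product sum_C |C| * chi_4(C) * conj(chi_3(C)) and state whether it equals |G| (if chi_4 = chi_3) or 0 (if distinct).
Sum = 0; so <chi_4, chi_3> = 0 (distinct irreducibles are orthogonal).

Justification: Compute term by term over conjugacy classes (|C| * chi_4(C) * conj(chi_3(C))):
  1*(3)*conj(1) + 3*(-1)*conj(1) + 4*(0)*conj(exp(-2*I*pi/3)) + 4*(0)*conj(exp(2*I*pi/3))
  = (3) + (-3) + (0) + (0)
  = 0.
(Exp terms are combined using exp(i*s)*conj(exp(i*t)) = exp(i*(s-t)), and sums of them are collapsed using the identity that for every m > 1 the m distinct m-th roots of unity sum to 0, e.g. 1 + exp(2*I*pi/3) + exp(-2*I*pi/3) = 0.)
Dividing by |G| = 12 gives 0/12 = 0, matching the row-orthogonality relation <chi_4, chi_3> = [chi_4 = chi_3].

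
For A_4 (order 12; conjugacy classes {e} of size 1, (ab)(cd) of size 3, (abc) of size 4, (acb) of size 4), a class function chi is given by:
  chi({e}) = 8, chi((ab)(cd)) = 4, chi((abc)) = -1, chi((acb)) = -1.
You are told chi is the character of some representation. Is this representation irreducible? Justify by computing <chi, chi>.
Not irreducible (reducible): <chi, chi> = 10 > 1.

Details: <chi, chi> = (1/|G|) sum_C |C| * |chi(C)|^2 = (1/12)[1*|8|^2 + 3*|4|^2 + 4*|-1|^2 + 4*|-1|^2]
  = (1/12)[(64) + (48) + (4) + (4)] = 120/12 = 10.
(Exp terms are combined using exp(i*s)*conj(exp(i*t)) = exp(i*(s-t)), and sums of them are collapsed using the identity that for every m > 1 the m distinct m-th roots of unity sum to 0, e.g. 1 + exp(2*I*pi/3) + exp(-2*I*pi/3) = 0.)
A character is irreducible iff <chi, chi> = 1, so this representation is reducible.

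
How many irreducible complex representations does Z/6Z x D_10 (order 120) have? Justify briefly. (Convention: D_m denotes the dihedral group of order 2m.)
48

Working: The number of irreducible complex representations of a finite group equals its number of conjugacy classes. For a direct product, #classes(G x H) = #classes(G) * #classes(H). Z/6Z has 6 classes (abelian), D_10 has 8 classes, so 6 * 8 = 48, so Z/6Z x D_10 (order 120) has exactly 48 irreducible complex representations.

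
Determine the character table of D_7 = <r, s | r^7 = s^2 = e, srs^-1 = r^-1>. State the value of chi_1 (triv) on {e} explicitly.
Conjugacy classes: {e} of size 1, {r^1, r^6} of size 2, {r^2, r^5} of size 2, {r^3, r^4} of size 2, {s, sr, ..., sr^6} of size 7.
Character table:
  irrep \ class              {e} (size 1)  {r^1, r^6} (size 2)  {r^2, r^5} (size 2)  {r^3, r^4} (size 2)  {s, sr, ..., sr^6} (size 7)
  chi_1 (triv)               1             1                    1                    1                    1                          
  chi_2 (sign: r->1, s->-1)  1             1                    1                    1                    -1                         
  chi_3 (2d, j=1)            2             2*cos(2*pi/7)        -2*cos(3*pi/7)       -2*cos(pi/7)         0                          
  chi_4 (2d, j=2)            2             -2*cos(3*pi/7)       -2*cos(pi/7)         2*cos(2*pi/7)        0                          
  chi_5 (2d, j=3)            2             -2*cos(pi/7)         2*cos(2*pi/7)        -2*cos(3*pi/7)       0                          

Spot check: chi_1 (triv) on {e} = 1.

Explanation: D_7 has order 2*7 = 14 with 5 conjugacy classes, hence 5 irreducibles. Sum of squared dims 1 + 1 + 4 + 4 + 4 = 14 = |G|. Linear characters come from the abelianisation; the 2-dimensional irreps have character r^k -> 2*cos(2*pi*j*k/7), reflections -> 0.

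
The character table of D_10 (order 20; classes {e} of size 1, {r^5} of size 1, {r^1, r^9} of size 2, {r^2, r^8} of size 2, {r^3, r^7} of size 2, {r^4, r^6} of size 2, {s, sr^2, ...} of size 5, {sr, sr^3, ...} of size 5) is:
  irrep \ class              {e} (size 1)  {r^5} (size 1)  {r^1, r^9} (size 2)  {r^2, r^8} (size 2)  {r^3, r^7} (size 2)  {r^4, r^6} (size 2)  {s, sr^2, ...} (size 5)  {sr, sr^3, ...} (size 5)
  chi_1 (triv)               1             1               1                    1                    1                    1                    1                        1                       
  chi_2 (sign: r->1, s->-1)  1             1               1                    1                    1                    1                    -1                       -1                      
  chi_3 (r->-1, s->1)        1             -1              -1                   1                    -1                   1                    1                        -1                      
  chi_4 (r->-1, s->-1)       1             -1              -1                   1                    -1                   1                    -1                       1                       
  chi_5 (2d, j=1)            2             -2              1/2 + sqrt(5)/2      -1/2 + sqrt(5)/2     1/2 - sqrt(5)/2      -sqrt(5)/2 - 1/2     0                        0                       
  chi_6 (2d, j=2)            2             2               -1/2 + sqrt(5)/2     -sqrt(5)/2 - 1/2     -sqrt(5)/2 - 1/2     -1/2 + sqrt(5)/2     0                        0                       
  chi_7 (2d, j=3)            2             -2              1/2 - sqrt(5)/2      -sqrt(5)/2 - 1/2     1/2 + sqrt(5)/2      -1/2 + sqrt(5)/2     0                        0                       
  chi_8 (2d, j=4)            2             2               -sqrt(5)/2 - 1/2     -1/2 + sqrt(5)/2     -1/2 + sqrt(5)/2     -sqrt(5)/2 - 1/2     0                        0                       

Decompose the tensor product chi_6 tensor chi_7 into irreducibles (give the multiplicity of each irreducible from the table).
chi_6 tensor chi_7 = chi_3 + chi_4 + chi_5 (all other irreducibles have multiplicity 0).

Solution. The character of a tensor product is the pointwise product (chi_6 * chi_7)(C) = chi_6(C) * chi_7(C):
  {e}: (2)*(2), {r^5}: (2)*(-2), {r^1, r^9}: (-1/2 + sqrt(5)/2)*(1/2 - sqrt(5)/2), {r^2, r^8}: (-sqrt(5)/2 - 1/2)*(-sqrt(5)/2 - 1/2), {r^3, r^7}: (-sqrt(5)/2 - 1/2)*(1/2 + sqrt(5)/2), {r^4, r^6}: (-1/2 + sqrt(5)/2)*(-1/2 + sqrt(5)/2), {s, sr^2, ...}: (0)*(0), {sr, sr^3, ...}: (0)*(0)
so (chi_6 * chi_7) takes values
  {e} -> 4, {r^5} -> -4, {r^1, r^9} -> -3/2 + sqrt(5)/2, {r^2, r^8} -> sqrt(5)/2 + 3/2, {r^3, r^7} -> -3/2 - sqrt(5)/2, {r^4, r^6} -> 3/2 - sqrt(5)/2, {s, sr^2, ...} -> 0, {sr, sr^3, ...} -> 0.
Now take the inner product of this character with each irreducible chi from the table, <chi_6*chi_7, chi> = (1/20) sum_C |C| (chi_6*chi_7)(C) conj(chi(C)):
  <chi_6*chi_7, chi_1> = (1/20)[1*(4)*conj(1) + 1*(-4)*conj(1) + 2*(-3/2 + sqrt(5)/2)*conj(1) + 2*(sqrt(5)/2 + 3/2)*conj(1) + 2*(-3/2 - sqrt(5)/2)*conj(1) + 2*(3/2 - sqrt(5)/2)*conj(1) + 5*(0)*conj(1) + 5*(0)*conj(1)]
      = (1/20)[(4) + (-4) + (-3 + sqrt(5)) + (sqrt(5) + 3) + (-3 - sqrt(5)) + (3 - sqrt(5)) + (0) + (0)] = 0/20 = 0
  <chi_6*chi_7, chi_2> = (1/20)[1*(4)*conj(1) + 1*(-4)*conj(1) + 2*(-3/2 + sqrt(5)/2)*conj(1) + 2*(sqrt(5)/2 + 3/2)*conj(1) + 2*(-3/2 - sqrt(5)/2)*conj(1) + 2*(3/2 - sqrt(5)/2)*conj(1) + 5*(0)*conj(-1) + 5*(0)*conj(-1)]
      = (1/20)[(4) + (-4) + (-3 + sqrt(5)) + (sqrt(5) + 3) + (-3 - sqrt(5)) + (3 - sqrt(5)) + (0) + (0)] = 0/20 = 0
  <chi_6*chi_7, chi_3> = (1/20)[1*(4)*conj(1) + 1*(-4)*conj(-1) + 2*(-3/2 + sqrt(5)/2)*conj(-1) + 2*(sqrt(5)/2 + 3/2)*conj(1) + 2*(-3/2 - sqrt(5)/2)*conj(-1) + 2*(3/2 - sqrt(5)/2)*conj(1) + 5*(0)*conj(1) + 5*(0)*conj(-1)]
      = (1/20)[(4) + (4) + (3 - sqrt(5)) + (sqrt(5) + 3) + (sqrt(5) + 3) + (3 - sqrt(5)) + (0) + (0)] = 20/20 = 1
  <chi_6*chi_7, chi_4> = (1/20)[1*(4)*conj(1) + 1*(-4)*conj(-1) + 2*(-3/2 + sqrt(5)/2)*conj(-1) + 2*(sqrt(5)/2 + 3/2)*conj(1) + 2*(-3/2 - sqrt(5)/2)*conj(-1) + 2*(3/2 - sqrt(5)/2)*conj(1) + 5*(0)*conj(-1) + 5*(0)*conj(1)]
      = (1/20)[(4) + (4) + (3 - sqrt(5)) + (sqrt(5) + 3) + (sqrt(5) + 3) + (3 - sqrt(5)) + (0) + (0)] = 20/20 = 1
  <chi_6*chi_7, chi_5> = (1/20)[1*(4)*conj(2) + 1*(-4)*conj(-2) + 2*(-3/2 + sqrt(5)/2)*conj(1/2 + sqrt(5)/2) + 2*(sqrt(5)/2 + 3/2)*conj(-1/2 + sqrt(5)/2) + 2*(-3/2 - sqrt(5)/2)*conj(1/2 - sqrt(5)/2) + 2*(3/2 - sqrt(5)/2)*conj(-sqrt(5)/2 - 1/2) + 5*(0)*conj(0) + 5*(0)*conj(0)]
      = (1/20)[(8) + (8) + (1 - sqrt(5)) + (1 + sqrt(5)) + (1 + sqrt(5)) + (1 - sqrt(5)) + (0) + (0)] = 20/20 = 1
  <chi_6*chi_7, chi_6> = (1/20)[1*(4)*conj(2) + 1*(-4)*conj(2) + 2*(-3/2 + sqrt(5)/2)*conj(-1/2 + sqrt(5)/2) + 2*(sqrt(5)/2 + 3/2)*conj(-sqrt(5)/2 - 1/2) + 2*(-3/2 - sqrt(5)/2)*conj(-sqrt(5)/2 - 1/2) + 2*(3/2 - sqrt(5)/2)*conj(-1/2 + sqrt(5)/2) + 5*(0)*conj(0) + 5*(0)*conj(0)]
      = (1/20)[(8) + (-8) + (4 - 2*sqrt(5)) + (-2*sqrt(5) - 4) + (4 + 2*sqrt(5)) + (-4 + 2*sqrt(5)) + (0) + (0)] = 0/20 = 0
  <chi_6*chi_7, chi_7> = (1/20)[1*(4)*conj(2) + 1*(-4)*conj(-2) + 2*(-3/2 + sqrt(5)/2)*conj(1/2 - sqrt(5)/2) + 2*(sqrt(5)/2 + 3/2)*conj(-sqrt(5)/2 - 1/2) + 2*(-3/2 - sqrt(5)/2)*conj(1/2 + sqrt(5)/2) + 2*(3/2 - sqrt(5)/2)*conj(-1/2 + sqrt(5)/2) + 5*(0)*conj(0) + 5*(0)*conj(0)]
      = (1/20)[(8) + (8) + (-4 + 2*sqrt(5)) + (-2*sqrt(5) - 4) + (-2*sqrt(5) - 4) + (-4 + 2*sqrt(5)) + (0) + (0)] = 0/20 = 0
  <chi_6*chi_7, chi_8> = (1/20)[1*(4)*conj(2) + 1*(-4)*conj(2) + 2*(-3/2 + sqrt(5)/2)*conj(-sqrt(5)/2 - 1/2) + 2*(sqrt(5)/2 + 3/2)*conj(-1/2 + sqrt(5)/2) + 2*(-3/2 - sqrt(5)/2)*conj(-1/2 + sqrt(5)/2) + 2*(3/2 - sqrt(5)/2)*conj(-sqrt(5)/2 - 1/2) + 5*(0)*conj(0) + 5*(0)*conj(0)]
      = (1/20)[(8) + (-8) + (-1 + sqrt(5)) + (1 + sqrt(5)) + (-sqrt(5) - 1) + (1 - sqrt(5)) + (0) + (0)] = 0/20 = 0
Hence the multiplicities are chi_3: 1, chi_4: 1, chi_5: 1. Dimension check: dim(chi_6)*dim(chi_7) = 2*2 = 4 and sum (mult * dim) = 1*1 + 1*1 + 1*2 = 4.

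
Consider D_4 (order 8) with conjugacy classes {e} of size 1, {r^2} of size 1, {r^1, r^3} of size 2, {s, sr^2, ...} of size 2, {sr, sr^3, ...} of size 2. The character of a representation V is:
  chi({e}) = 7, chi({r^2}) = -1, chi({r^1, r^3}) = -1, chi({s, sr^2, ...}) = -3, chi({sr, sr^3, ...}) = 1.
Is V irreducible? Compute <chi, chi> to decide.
Not irreducible (reducible): <chi, chi> = 9 > 1.

Reasoning: <chi, chi> = (1/|G|) sum_C |C| * |chi(C)|^2 = (1/8)[1*|7|^2 + 1*|-1|^2 + 2*|-1|^2 + 2*|-3|^2 + 2*|1|^2]
  = (1/8)[(49) + (1) + (2) + (18) + (2)] = 72/8 = 9.
A character is irreducible iff <chi, chi> = 1, so this representation is reducible.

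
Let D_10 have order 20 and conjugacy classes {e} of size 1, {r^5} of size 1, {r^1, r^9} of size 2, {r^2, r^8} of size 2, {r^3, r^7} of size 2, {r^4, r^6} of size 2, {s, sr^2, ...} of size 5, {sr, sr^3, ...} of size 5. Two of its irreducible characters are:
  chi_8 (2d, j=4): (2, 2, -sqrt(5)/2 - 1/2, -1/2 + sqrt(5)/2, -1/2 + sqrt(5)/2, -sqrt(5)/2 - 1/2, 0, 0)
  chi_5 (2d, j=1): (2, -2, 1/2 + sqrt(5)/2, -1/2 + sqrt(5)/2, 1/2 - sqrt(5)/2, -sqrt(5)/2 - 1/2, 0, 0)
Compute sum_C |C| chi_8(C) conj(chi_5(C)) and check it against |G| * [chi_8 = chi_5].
Sum = 0; so <chi_8, chi_5> = 0 (distinct irreducibles are orthogonal).

Reasoning: Compute term by term over conjugacy classes (|C| * chi_8(C) * conj(chi_5(C))):
  1*(2)*conj(2) + 1*(2)*conj(-2) + 2*(-sqrt(5)/2 - 1/2)*conj(1/2 + sqrt(5)/2) + 2*(-1/2 + sqrt(5)/2)*conj(-1/2 + sqrt(5)/2) + 2*(-1/2 + sqrt(5)/2)*conj(1/2 - sqrt(5)/2) + 2*(-sqrt(5)/2 - 1/2)*conj(-sqrt(5)/2 - 1/2) + 5*(0)*conj(0) + 5*(0)*conj(0)
  = (4) + (-4) + (-3 - sqrt(5)) + (3 - sqrt(5)) + (-3 + sqrt(5)) + (sqrt(5) + 3) + (0) + (0)
  = 0.
Dividing by |G| = 20 gives 0/20 = 0, matching the row-orthogonality relation <chi_8, chi_5> = [chi_8 = chi_5].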